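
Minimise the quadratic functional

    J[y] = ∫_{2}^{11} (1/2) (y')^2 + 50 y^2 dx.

The Lagrangian is L = (1/2) (y')^2 + 50 y^2.
Compute ∂L/∂y = 100y, ∂L/∂y' = y'.
The Euler-Lagrange equation d/dx(∂L/∂y') − ∂L/∂y = 0 reduces to
    y'' − 100 y = 0.
Its general solution is
    y(x) = A e^(10x) + B e^(−10x),
with A, B fixed by the endpoint conditions.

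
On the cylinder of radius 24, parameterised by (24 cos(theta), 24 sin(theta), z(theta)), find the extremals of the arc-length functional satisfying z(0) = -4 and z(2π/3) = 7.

Parameterise the cylinder of radius R = 24 as
    r(θ) = (24 cos θ, 24 sin θ, z(θ)).
The arc-length element is
    ds = sqrt(576 + (dz/dθ)^2) dθ,
so the Lagrangian is L = sqrt(576 + z'^2).
L depends on z' only, not on z or θ, so ∂L/∂z = 0 and
    ∂L/∂z' = z' / sqrt(576 + z'^2).
The Euler-Lagrange equation gives
    d/dθ( z' / sqrt(576 + z'^2) ) = 0,
so z' is constant. Integrating once:
    z(θ) = a θ + b,
a helix on the cylinder (a straight line when the cylinder is unrolled). The constants a, b are determined by the endpoint conditions.
With endpoint conditions z(0) = -4 and z(2π/3) = 7: from z(0) = b we get b = -4, and a·2π/3 + -4 = 7 gives a = 33/(2π), so
    z(θ) = (33/(2π)) θ − 4.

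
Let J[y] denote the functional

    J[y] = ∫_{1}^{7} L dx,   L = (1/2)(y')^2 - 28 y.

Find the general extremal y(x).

The Lagrangian is L = (1/2)(y')^2 - 28 y.
∂L/∂y = -28.
∂L/∂y' = y'.
The Euler-Lagrange equation d/dx(∂L/∂y') − ∂L/∂y = 0 becomes:
    y'' + 28 = 0
General solution: y(x) = -14 x^2 + A x + B, where A and B are arbitrary constants fixed by the endpoint conditions.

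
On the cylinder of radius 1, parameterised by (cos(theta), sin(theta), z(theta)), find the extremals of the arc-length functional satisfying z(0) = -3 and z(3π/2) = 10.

Parameterise the cylinder of radius R = 1 as
    r(θ) = (cos θ, sin θ, z(θ)).
The arc-length element is
    ds = sqrt(1 + (dz/dθ)^2) dθ,
so the Lagrangian is L = sqrt(1 + z'^2).
L depends on z' only, not on z or θ, so ∂L/∂z = 0 and
    ∂L/∂z' = z' / sqrt(1 + z'^2).
The Euler-Lagrange equation gives
    d/dθ( z' / sqrt(1 + z'^2) ) = 0,
so z' is constant. Integrating once:
    z(θ) = a θ + b,
a helix on the cylinder (a straight line when the cylinder is unrolled). The constants a, b are determined by the endpoint conditions.
With endpoint conditions z(0) = -3 and z(3π/2) = 10: from z(0) = b we get b = -3, and a·3π/2 + -3 = 10 gives a = 26/(3π), so
    z(θ) = (26/(3π)) θ − 3.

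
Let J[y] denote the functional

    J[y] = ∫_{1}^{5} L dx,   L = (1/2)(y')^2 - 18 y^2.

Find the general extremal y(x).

The Lagrangian is L = (1/2)(y')^2 - 18 y^2.
∂L/∂y = -36y.
∂L/∂y' = y'.
The Euler-Lagrange equation d/dx(∂L/∂y') − ∂L/∂y = 0 becomes:
    y'' + 36 y = 0
General solution: y(x) = A sin(6x) + B cos(6x), where A and B are arbitrary constants fixed by the endpoint conditions.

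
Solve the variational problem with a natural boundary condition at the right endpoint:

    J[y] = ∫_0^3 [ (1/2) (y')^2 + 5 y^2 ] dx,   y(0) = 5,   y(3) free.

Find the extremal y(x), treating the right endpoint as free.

The Lagrangian L = (1/2) (y')^2 + 5 y^2 gives
    ∂L/∂y = 10 y,   ∂L/∂y' = y'.
Euler-Lagrange: y'' − 10 y = 0.
With k = sqrt(10), the general solution is
    y(x) = A cosh(sqrt(10) x) + B sinh(sqrt(10) x).
Fixed left endpoint y(0) = 5 ⇒ A = 5.
The right endpoint x = 3 is free, so the natural (transversality) condition is ∂L/∂y' |_{x=3} = 0, i.e. y'(3) = 0.
Compute y'(x) = A k sinh(k x) + B k cosh(k x), so
    y'(3) = A k sinh(k·3) + B k cosh(k·3) = 0
    ⇒ B = −A tanh(k·3) = − 5 tanh(sqrt(10)·3).
Therefore the extremal is
    y(x) = 5 cosh(sqrt(10) x) − 5 tanh(sqrt(10)·3) sinh(sqrt(10) x).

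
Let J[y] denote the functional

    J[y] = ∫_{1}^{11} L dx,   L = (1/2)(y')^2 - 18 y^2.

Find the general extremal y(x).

The Lagrangian is L = (1/2)(y')^2 - 18 y^2.
∂L/∂y = -36y.
∂L/∂y' = y'.
The Euler-Lagrange equation d/dx(∂L/∂y') − ∂L/∂y = 0 becomes:
    y'' + 36 y = 0
General solution: y(x) = A sin(6x) + B cos(6x), where A and B are arbitrary constants fixed by the endpoint conditions.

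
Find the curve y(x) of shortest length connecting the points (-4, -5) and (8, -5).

Arc-length functional: J[y] = ∫ sqrt(1 + (y')^2) dx.
Lagrangian L = sqrt(1 + (y')^2) has no explicit y dependence, so ∂L/∂y = 0 and the Euler-Lagrange equation gives
    d/dx( y' / sqrt(1 + (y')^2) ) = 0  ⇒  y' / sqrt(1 + (y')^2) = const.
Hence y' is constant, so y(x) is affine.
Fitting the endpoints (-4, -5) and (8, -5):
    slope m = ((-5) − (-5)) / (8 − (-4)) = 0,
    intercept c = (-5) − m·(-4) = -5.
Extremal: y(x) = -5.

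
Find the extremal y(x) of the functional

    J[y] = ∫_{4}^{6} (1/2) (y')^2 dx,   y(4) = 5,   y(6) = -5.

The Lagrangian is L = (1/2) (y')^2.
Compute ∂L/∂y = 0, ∂L/∂y' = y'.
The Euler-Lagrange equation d/dx(∂L/∂y') − ∂L/∂y = 0 reduces to
    y'' = 0.
Its general solution is
    y(x) = A x + B,
with A, B fixed by the endpoint conditions.
Applying the endpoint conditions y(4) = 5 and y(6) = -5: solve A·4 + B = 5 and A·6 + B = -5. Subtracting gives A(6 − 4) = -5 − 5, so A = -5, and B = 5 − A·4 = 25. Therefore
    y(x) = -5 x + 25.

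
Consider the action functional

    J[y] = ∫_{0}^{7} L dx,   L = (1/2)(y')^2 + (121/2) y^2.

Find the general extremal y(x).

The Lagrangian is L = (1/2)(y')^2 + (121/2) y^2.
∂L/∂y = 121y.
∂L/∂y' = y'.
The Euler-Lagrange equation d/dx(∂L/∂y') − ∂L/∂y = 0 becomes:
    y'' - 121 y = 0
General solution: y(x) = A e^(11x) + B e^(-11x), where A and B are arbitrary constants fixed by the endpoint conditions.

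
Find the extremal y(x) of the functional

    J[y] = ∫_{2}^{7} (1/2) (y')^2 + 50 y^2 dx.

The Lagrangian is L = (1/2) (y')^2 + 50 y^2.
Compute ∂L/∂y = 100y, ∂L/∂y' = y'.
The Euler-Lagrange equation d/dx(∂L/∂y') − ∂L/∂y = 0 reduces to
    y'' − 100 y = 0.
Its general solution is
    y(x) = A e^(10x) + B e^(−10x),
with A, B fixed by the endpoint conditions.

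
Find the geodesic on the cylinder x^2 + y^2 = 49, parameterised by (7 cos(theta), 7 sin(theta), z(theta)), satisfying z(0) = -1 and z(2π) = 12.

Parameterise the cylinder of radius R = 7 as
    r(θ) = (7 cos θ, 7 sin θ, z(θ)).
The arc-length element is
    ds = sqrt(49 + (dz/dθ)^2) dθ,
so the Lagrangian is L = sqrt(49 + z'^2).
L depends on z' only, not on z or θ, so ∂L/∂z = 0 and
    ∂L/∂z' = z' / sqrt(49 + z'^2).
The Euler-Lagrange equation gives
    d/dθ( z' / sqrt(49 + z'^2) ) = 0,
so z' is constant. Integrating once:
    z(θ) = a θ + b,
a helix on the cylinder (a straight line when the cylinder is unrolled). The constants a, b are determined by the endpoint conditions.
With endpoint conditions z(0) = -1 and z(2π) = 12: from z(0) = b we get b = -1, and a·2π + -1 = 12 gives a = 13/(2π), so
    z(θ) = (13/(2π)) θ − 1.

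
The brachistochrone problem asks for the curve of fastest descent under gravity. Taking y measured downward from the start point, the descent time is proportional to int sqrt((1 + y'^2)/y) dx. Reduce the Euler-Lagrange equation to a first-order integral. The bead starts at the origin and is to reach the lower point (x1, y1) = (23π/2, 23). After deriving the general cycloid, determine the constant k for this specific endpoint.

The Lagrangian L = sqrt((1 + y'^2) / y) has no explicit x dependence, so the Beltrami identity applies:
    L − y' ∂L/∂y' = C.
Compute ∂L/∂y' = y' / sqrt(y (1 + y'^2)).
Substitute:
    sqrt((1 + y'^2)/y) − y'·y' / sqrt(y (1 + y'^2))
    = (1 + y'^2) / sqrt(y (1 + y'^2)) − y'^2 / sqrt(y (1 + y'^2))
    = 1 / sqrt(y (1 + y'^2)) = C.
Squaring and rearranging gives the first integral
    y (1 + y'^2) = 1/C^2 =: k   (constant).
Solving this first-order ODE by the substitution
    y = (k/2)(1 − cos θ)
yields the cycloid parameterisation
    x(θ) = (k/2)(θ − sin θ),   y(θ) = (k/2)(1 − cos θ).
The constant k is fixed by the endpoint condition.
Now fit the given lower endpoint (x1, y1) = (23π/2, 23). At the bottom of the first arch (θ = π), the parametric equations give
    y(π) = (k/2)(1 − cos π) = k,
    x(π) = (k/2)(π − sin π) = kπ/2.
Matching y(π) = 23 gives k = 23, consistent with x(π) = 23π/2. Therefore the specific cycloid is
    x(θ) = (23/2)(θ − sin θ),   y(θ) = (23/2)(1 − cos θ).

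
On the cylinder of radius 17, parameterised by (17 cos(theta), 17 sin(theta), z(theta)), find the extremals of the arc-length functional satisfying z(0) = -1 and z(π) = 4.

Parameterise the cylinder of radius R = 17 as
    r(θ) = (17 cos θ, 17 sin θ, z(θ)).
The arc-length element is
    ds = sqrt(289 + (dz/dθ)^2) dθ,
so the Lagrangian is L = sqrt(289 + z'^2).
L depends on z' only, not on z or θ, so ∂L/∂z = 0 and
    ∂L/∂z' = z' / sqrt(289 + z'^2).
The Euler-Lagrange equation gives
    d/dθ( z' / sqrt(289 + z'^2) ) = 0,
so z' is constant. Integrating once:
    z(θ) = a θ + b,
a helix on the cylinder (a straight line when the cylinder is unrolled). The constants a, b are determined by the endpoint conditions.
With endpoint conditions z(0) = -1 and z(π) = 4: from z(0) = b we get b = -1, and a·π + -1 = 4 gives a = 5/π, so
    z(θ) = (5/π) θ − 1.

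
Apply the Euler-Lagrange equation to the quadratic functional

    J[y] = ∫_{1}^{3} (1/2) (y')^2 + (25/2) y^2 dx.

The Lagrangian is L = (1/2) (y')^2 + (25/2) y^2.
Compute ∂L/∂y = 25y, ∂L/∂y' = y'.
The Euler-Lagrange equation d/dx(∂L/∂y') − ∂L/∂y = 0 reduces to
    y'' − 25 y = 0.
Its general solution is
    y(x) = A e^(5x) + B e^(−5x),
with A, B fixed by the endpoint conditions.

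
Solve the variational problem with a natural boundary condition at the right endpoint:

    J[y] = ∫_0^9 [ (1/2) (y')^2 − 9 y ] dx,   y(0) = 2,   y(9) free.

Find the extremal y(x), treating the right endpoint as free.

The Lagrangian L = (1/2) (y')^2 − 9 y gives
    ∂L/∂y = −9,   ∂L/∂y' = y'.
Euler-Lagrange: d/dx(y') − (−9) = 0, i.e. y'' + 9 = 0, so
    y(x) = −(9/2) x^2 + C1 x + C2.
Fixed left endpoint y(0) = 2 ⇒ C2 = 2.
The right endpoint x = 9 is free, so the natural (transversality) condition is ∂L/∂y' |_{x=9} = 0, i.e. y'(9) = 0.
Compute y'(x) = −9 x + C1, so y'(9) = −81 + C1 = 0 ⇒ C1 = 81.
Therefore the extremal is
    y(x) = −(9/2) x^2 + 81 x + 2.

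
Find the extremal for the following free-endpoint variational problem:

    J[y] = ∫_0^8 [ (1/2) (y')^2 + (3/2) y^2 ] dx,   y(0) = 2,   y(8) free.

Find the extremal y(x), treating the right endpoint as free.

The Lagrangian L = (1/2) (y')^2 + (3/2) y^2 gives
    ∂L/∂y = 3 y,   ∂L/∂y' = y'.
Euler-Lagrange: y'' − 3 y = 0.
With k = sqrt(3), the general solution is
    y(x) = A cosh(sqrt(3) x) + B sinh(sqrt(3) x).
Fixed left endpoint y(0) = 2 ⇒ A = 2.
The right endpoint x = 8 is free, so the natural (transversality) condition is ∂L/∂y' |_{x=8} = 0, i.e. y'(8) = 0.
Compute y'(x) = A k sinh(k x) + B k cosh(k x), so
    y'(8) = A k sinh(k·8) + B k cosh(k·8) = 0
    ⇒ B = −A tanh(k·8) = − 2 tanh(sqrt(3)·8).
Therefore the extremal is
    y(x) = 2 cosh(sqrt(3) x) − 2 tanh(sqrt(3)·8) sinh(sqrt(3) x).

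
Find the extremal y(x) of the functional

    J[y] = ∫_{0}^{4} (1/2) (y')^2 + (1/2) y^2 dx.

The Lagrangian is L = (1/2) (y')^2 + (1/2) y^2.
Compute ∂L/∂y = y, ∂L/∂y' = y'.
The Euler-Lagrange equation d/dx(∂L/∂y') − ∂L/∂y = 0 reduces to
    y'' − y = 0.
Its general solution is
    y(x) = A e^x + B e^(−x),
with A, B fixed by the endpoint conditions.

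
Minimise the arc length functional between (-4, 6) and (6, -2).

Arc-length functional: J[y] = ∫ sqrt(1 + (y')^2) dx.
Lagrangian L = sqrt(1 + (y')^2) has no explicit y dependence, so ∂L/∂y = 0 and the Euler-Lagrange equation gives
    d/dx( y' / sqrt(1 + (y')^2) ) = 0  ⇒  y' / sqrt(1 + (y')^2) = const.
Hence y' is constant, so y(x) is affine.
Fitting the endpoints (-4, 6) and (6, -2):
    slope m = ((-2) − 6) / (6 − (-4)) = -4/5,
    intercept c = 6 − m·(-4) = 14/5.
Extremal: y(x) = (-4/5) x + 14/5.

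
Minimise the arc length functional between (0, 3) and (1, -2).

Arc-length functional: J[y] = ∫ sqrt(1 + (y')^2) dx.
Lagrangian L = sqrt(1 + (y')^2) has no explicit y dependence, so ∂L/∂y = 0 and the Euler-Lagrange equation gives
    d/dx( y' / sqrt(1 + (y')^2) ) = 0  ⇒  y' / sqrt(1 + (y')^2) = const.
Hence y' is constant, so y(x) is affine.
Fitting the endpoints (0, 3) and (1, -2):
    slope m = ((-2) − 3) / (1 − 0) = -5,
    intercept c = 3 − m·0 = 3.
Extremal: y(x) = -5 x + 3.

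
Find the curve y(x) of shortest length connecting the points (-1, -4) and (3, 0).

Arc-length functional: J[y] = ∫ sqrt(1 + (y')^2) dx.
Lagrangian L = sqrt(1 + (y')^2) has no explicit y dependence, so ∂L/∂y = 0 and the Euler-Lagrange equation gives
    d/dx( y' / sqrt(1 + (y')^2) ) = 0  ⇒  y' / sqrt(1 + (y')^2) = const.
Hence y' is constant, so y(x) is affine.
Fitting the endpoints (-1, -4) and (3, 0):
    slope m = (0 − (-4)) / (3 − (-1)) = 1,
    intercept c = (-4) − m·(-1) = -3.
Extremal: y(x) = x - 3.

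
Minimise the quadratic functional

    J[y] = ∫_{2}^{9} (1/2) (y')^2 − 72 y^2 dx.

The Lagrangian is L = (1/2) (y')^2 − 72 y^2.
Compute ∂L/∂y = -144y, ∂L/∂y' = y'.
The Euler-Lagrange equation d/dx(∂L/∂y') − ∂L/∂y = 0 reduces to
    y'' + 144 y = 0.
Its general solution is
    y(x) = A sin(12x) + B cos(12x),
with A, B fixed by the endpoint conditions.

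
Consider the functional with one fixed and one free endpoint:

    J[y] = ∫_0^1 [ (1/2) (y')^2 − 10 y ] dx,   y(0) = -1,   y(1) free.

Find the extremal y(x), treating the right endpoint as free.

The Lagrangian L = (1/2) (y')^2 − 10 y gives
    ∂L/∂y = −10,   ∂L/∂y' = y'.
Euler-Lagrange: d/dx(y') − (−10) = 0, i.e. y'' + 10 = 0, so
    y(x) = −(10/2) x^2 + C1 x + C2.
Fixed left endpoint y(0) = -1 ⇒ C2 = -1.
The right endpoint x = 1 is free, so the natural (transversality) condition is ∂L/∂y' |_{x=1} = 0, i.e. y'(1) = 0.
Compute y'(x) = −10 x + C1, so y'(1) = −10 + C1 = 0 ⇒ C1 = 10.
Therefore the extremal is
    y(x) = −5 x^2 + 10 x − 1.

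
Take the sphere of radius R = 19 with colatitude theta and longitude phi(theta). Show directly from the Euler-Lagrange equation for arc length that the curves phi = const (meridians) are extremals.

On the sphere of radius R = 19 with spherical coordinates (θ, φ), the induced metric is
    ds^2 = 361(dθ^2 + sin^2(θ) dφ^2).
Using θ as the parameter, the arc-length functional becomes
    J[φ] = ∫ 19 sqrt(1 + sin^2(θ) (dφ/dθ)^2) dθ.
So L = 19 sqrt(1 + sin^2(θ) φ'^2). Compute
    ∂L/∂φ = 0  (L has no explicit φ dependence),
    ∂L/∂φ' = 19 sin^2(θ) φ' / sqrt(1 + sin^2(θ) φ'^2).
For the candidate φ(θ) = c (constant), φ' = 0, so ∂L/∂φ' evaluated along the candidate vanishes, and ∂L/∂φ is identically zero. Hence
    d/dθ(∂L/∂φ') − ∂L/∂φ = 0
is satisfied. Therefore meridians φ = const are extremals of arc length — they are geodesics on the sphere.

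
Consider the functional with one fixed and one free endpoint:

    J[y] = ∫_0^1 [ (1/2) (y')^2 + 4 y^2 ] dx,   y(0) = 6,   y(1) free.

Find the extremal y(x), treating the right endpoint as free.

The Lagrangian L = (1/2) (y')^2 + 4 y^2 gives
    ∂L/∂y = 8 y,   ∂L/∂y' = y'.
Euler-Lagrange: y'' − 8 y = 0.
With k = sqrt(8), the general solution is
    y(x) = A cosh(sqrt(8) x) + B sinh(sqrt(8) x).
Fixed left endpoint y(0) = 6 ⇒ A = 6.
The right endpoint x = 1 is free, so the natural (transversality) condition is ∂L/∂y' |_{x=1} = 0, i.e. y'(1) = 0.
Compute y'(x) = A k sinh(k x) + B k cosh(k x), so
    y'(1) = A k sinh(k·1) + B k cosh(k·1) = 0
    ⇒ B = −A tanh(k·1) = − 6 tanh(sqrt(8)·1).
Therefore the extremal is
    y(x) = 6 cosh(sqrt(8) x) − 6 tanh(sqrt(8)·1) sinh(sqrt(8) x).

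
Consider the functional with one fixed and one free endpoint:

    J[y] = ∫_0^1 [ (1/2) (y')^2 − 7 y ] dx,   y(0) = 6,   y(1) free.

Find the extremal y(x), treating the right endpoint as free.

The Lagrangian L = (1/2) (y')^2 − 7 y gives
    ∂L/∂y = −7,   ∂L/∂y' = y'.
Euler-Lagrange: d/dx(y') − (−7) = 0, i.e. y'' + 7 = 0, so
    y(x) = −(7/2) x^2 + C1 x + C2.
Fixed left endpoint y(0) = 6 ⇒ C2 = 6.
The right endpoint x = 1 is free, so the natural (transversality) condition is ∂L/∂y' |_{x=1} = 0, i.e. y'(1) = 0.
Compute y'(x) = −7 x + C1, so y'(1) = −7 + C1 = 0 ⇒ C1 = 7.
Therefore the extremal is
    y(x) = −(7/2) x^2 + 7 x + 6.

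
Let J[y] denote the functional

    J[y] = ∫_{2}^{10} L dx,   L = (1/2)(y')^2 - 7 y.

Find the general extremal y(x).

The Lagrangian is L = (1/2)(y')^2 - 7 y.
∂L/∂y = -7.
∂L/∂y' = y'.
The Euler-Lagrange equation d/dx(∂L/∂y') − ∂L/∂y = 0 becomes:
    y'' + 7 = 0
General solution: y(x) = -(7/2) x^2 + A x + B, where A and B are arbitrary constants fixed by the endpoint conditions.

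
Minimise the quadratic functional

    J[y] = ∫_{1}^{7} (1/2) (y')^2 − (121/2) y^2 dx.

The Lagrangian is L = (1/2) (y')^2 − (121/2) y^2.
Compute ∂L/∂y = -121y, ∂L/∂y' = y'.
The Euler-Lagrange equation d/dx(∂L/∂y') − ∂L/∂y = 0 reduces to
    y'' + 121 y = 0.
Its general solution is
    y(x) = A sin(11x) + B cos(11x),
with A, B fixed by the endpoint conditions.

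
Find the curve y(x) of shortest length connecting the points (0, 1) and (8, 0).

Arc-length functional: J[y] = ∫ sqrt(1 + (y')^2) dx.
Lagrangian L = sqrt(1 + (y')^2) has no explicit y dependence, so ∂L/∂y = 0 and the Euler-Lagrange equation gives
    d/dx( y' / sqrt(1 + (y')^2) ) = 0  ⇒  y' / sqrt(1 + (y')^2) = const.
Hence y' is constant, so y(x) is affine.
Fitting the endpoints (0, 1) and (8, 0):
    slope m = (0 − 1) / (8 − 0) = -1/8,
    intercept c = 1 − m·0 = 1.
Extremal: y(x) = (-1/8) x + 1.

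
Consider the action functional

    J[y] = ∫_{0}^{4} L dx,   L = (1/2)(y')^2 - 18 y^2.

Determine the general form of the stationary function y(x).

The Lagrangian is L = (1/2)(y')^2 - 18 y^2.
∂L/∂y = -36y.
∂L/∂y' = y'.
The Euler-Lagrange equation d/dx(∂L/∂y') − ∂L/∂y = 0 becomes:
    y'' + 36 y = 0
General solution: y(x) = A sin(6x) + B cos(6x), where A and B are arbitrary constants fixed by the endpoint conditions.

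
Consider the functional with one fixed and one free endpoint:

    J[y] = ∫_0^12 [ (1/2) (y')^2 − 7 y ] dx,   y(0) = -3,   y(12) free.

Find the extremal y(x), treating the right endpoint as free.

The Lagrangian L = (1/2) (y')^2 − 7 y gives
    ∂L/∂y = −7,   ∂L/∂y' = y'.
Euler-Lagrange: d/dx(y') − (−7) = 0, i.e. y'' + 7 = 0, so
    y(x) = −(7/2) x^2 + C1 x + C2.
Fixed left endpoint y(0) = -3 ⇒ C2 = -3.
The right endpoint x = 12 is free, so the natural (transversality) condition is ∂L/∂y' |_{x=12} = 0, i.e. y'(12) = 0.
Compute y'(x) = −7 x + C1, so y'(12) = −84 + C1 = 0 ⇒ C1 = 84.
Therefore the extremal is
    y(x) = −(7/2) x^2 + 84 x − 3.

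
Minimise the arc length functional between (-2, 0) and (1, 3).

Arc-length functional: J[y] = ∫ sqrt(1 + (y')^2) dx.
Lagrangian L = sqrt(1 + (y')^2) has no explicit y dependence, so ∂L/∂y = 0 and the Euler-Lagrange equation gives
    d/dx( y' / sqrt(1 + (y')^2) ) = 0  ⇒  y' / sqrt(1 + (y')^2) = const.
Hence y' is constant, so y(x) is affine.
Fitting the endpoints (-2, 0) and (1, 3):
    slope m = (3 − 0) / (1 − (-2)) = 1,
    intercept c = 0 − m·(-2) = 2.
Extremal: y(x) = x + 2.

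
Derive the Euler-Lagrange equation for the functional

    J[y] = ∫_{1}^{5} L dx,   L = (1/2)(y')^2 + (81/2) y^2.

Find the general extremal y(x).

The Lagrangian is L = (1/2)(y')^2 + (81/2) y^2.
∂L/∂y = 81y.
∂L/∂y' = y'.
The Euler-Lagrange equation d/dx(∂L/∂y') − ∂L/∂y = 0 becomes:
    y'' - 81 y = 0
General solution: y(x) = A e^(9x) + B e^(-9x), where A and B are arbitrary constants fixed by the endpoint conditions.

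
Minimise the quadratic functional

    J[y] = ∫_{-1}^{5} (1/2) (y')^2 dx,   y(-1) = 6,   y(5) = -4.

The Lagrangian is L = (1/2) (y')^2.
Compute ∂L/∂y = 0, ∂L/∂y' = y'.
The Euler-Lagrange equation d/dx(∂L/∂y') − ∂L/∂y = 0 reduces to
    y'' = 0.
Its general solution is
    y(x) = A x + B,
with A, B fixed by the endpoint conditions.
Applying the endpoint conditions y(-1) = 6 and y(5) = -4: solve A·-1 + B = 6 and A·5 + B = -4. Subtracting gives A(5 − -1) = -4 − 6, so A = -5/3, and B = 6 − A·-1 = 13/3. Therefore
    y(x) = (-5/3) x + 13/3.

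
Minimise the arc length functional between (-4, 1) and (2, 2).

Arc-length functional: J[y] = ∫ sqrt(1 + (y')^2) dx.
Lagrangian L = sqrt(1 + (y')^2) has no explicit y dependence, so ∂L/∂y = 0 and the Euler-Lagrange equation gives
    d/dx( y' / sqrt(1 + (y')^2) ) = 0  ⇒  y' / sqrt(1 + (y')^2) = const.
Hence y' is constant, so y(x) is affine.
Fitting the endpoints (-4, 1) and (2, 2):
    slope m = (2 − 1) / (2 − (-4)) = 1/6,
    intercept c = 1 − m·(-4) = 5/3.
Extremal: y(x) = (1/6) x + 5/3.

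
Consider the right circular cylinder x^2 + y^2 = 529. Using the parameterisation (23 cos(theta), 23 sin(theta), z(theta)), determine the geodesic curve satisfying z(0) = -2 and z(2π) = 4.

Parameterise the cylinder of radius R = 23 as
    r(θ) = (23 cos θ, 23 sin θ, z(θ)).
The arc-length element is
    ds = sqrt(529 + (dz/dθ)^2) dθ,
so the Lagrangian is L = sqrt(529 + z'^2).
L depends on z' only, not on z or θ, so ∂L/∂z = 0 and
    ∂L/∂z' = z' / sqrt(529 + z'^2).
The Euler-Lagrange equation gives
    d/dθ( z' / sqrt(529 + z'^2) ) = 0,
so z' is constant. Integrating once:
    z(θ) = a θ + b,
a helix on the cylinder (a straight line when the cylinder is unrolled). The constants a, b are determined by the endpoint conditions.
With endpoint conditions z(0) = -2 and z(2π) = 4: from z(0) = b we get b = -2, and a·2π + -2 = 4 gives a = 3/π, so
    z(θ) = (3/π) θ − 2.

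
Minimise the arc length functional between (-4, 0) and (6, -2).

Arc-length functional: J[y] = ∫ sqrt(1 + (y')^2) dx.
Lagrangian L = sqrt(1 + (y')^2) has no explicit y dependence, so ∂L/∂y = 0 and the Euler-Lagrange equation gives
    d/dx( y' / sqrt(1 + (y')^2) ) = 0  ⇒  y' / sqrt(1 + (y')^2) = const.
Hence y' is constant, so y(x) is affine.
Fitting the endpoints (-4, 0) and (6, -2):
    slope m = ((-2) − 0) / (6 − (-4)) = -1/5,
    intercept c = 0 − m·(-4) = -4/5.
Extremal: y(x) = (-1/5) x - 4/5.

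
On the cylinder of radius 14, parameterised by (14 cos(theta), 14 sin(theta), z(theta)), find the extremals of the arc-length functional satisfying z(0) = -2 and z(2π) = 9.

Parameterise the cylinder of radius R = 14 as
    r(θ) = (14 cos θ, 14 sin θ, z(θ)).
The arc-length element is
    ds = sqrt(196 + (dz/dθ)^2) dθ,
so the Lagrangian is L = sqrt(196 + z'^2).
L depends on z' only, not on z or θ, so ∂L/∂z = 0 and
    ∂L/∂z' = z' / sqrt(196 + z'^2).
The Euler-Lagrange equation gives
    d/dθ( z' / sqrt(196 + z'^2) ) = 0,
so z' is constant. Integrating once:
    z(θ) = a θ + b,
a helix on the cylinder (a straight line when the cylinder is unrolled). The constants a, b are determined by the endpoint conditions.
With endpoint conditions z(0) = -2 and z(2π) = 9: from z(0) = b we get b = -2, and a·2π + -2 = 9 gives a = 11/(2π), so
    z(θ) = (11/(2π)) θ − 2.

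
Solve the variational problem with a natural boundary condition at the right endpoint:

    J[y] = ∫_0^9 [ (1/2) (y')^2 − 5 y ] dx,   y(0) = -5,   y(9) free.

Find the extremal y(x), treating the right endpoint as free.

The Lagrangian L = (1/2) (y')^2 − 5 y gives
    ∂L/∂y = −5,   ∂L/∂y' = y'.
Euler-Lagrange: d/dx(y') − (−5) = 0, i.e. y'' + 5 = 0, so
    y(x) = −(5/2) x^2 + C1 x + C2.
Fixed left endpoint y(0) = -5 ⇒ C2 = -5.
The right endpoint x = 9 is free, so the natural (transversality) condition is ∂L/∂y' |_{x=9} = 0, i.e. y'(9) = 0.
Compute y'(x) = −5 x + C1, so y'(9) = −45 + C1 = 0 ⇒ C1 = 45.
Therefore the extremal is
    y(x) = −(5/2) x^2 + 45 x − 5.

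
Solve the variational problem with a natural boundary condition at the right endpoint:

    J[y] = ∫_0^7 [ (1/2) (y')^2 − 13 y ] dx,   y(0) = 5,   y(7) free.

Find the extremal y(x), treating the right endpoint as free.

The Lagrangian L = (1/2) (y')^2 − 13 y gives
    ∂L/∂y = −13,   ∂L/∂y' = y'.
Euler-Lagrange: d/dx(y') − (−13) = 0, i.e. y'' + 13 = 0, so
    y(x) = −(13/2) x^2 + C1 x + C2.
Fixed left endpoint y(0) = 5 ⇒ C2 = 5.
The right endpoint x = 7 is free, so the natural (transversality) condition is ∂L/∂y' |_{x=7} = 0, i.e. y'(7) = 0.
Compute y'(x) = −13 x + C1, so y'(7) = −91 + C1 = 0 ⇒ C1 = 91.
Therefore the extremal is
    y(x) = −(13/2) x^2 + 91 x + 5.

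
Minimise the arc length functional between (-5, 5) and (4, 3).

Arc-length functional: J[y] = ∫ sqrt(1 + (y')^2) dx.
Lagrangian L = sqrt(1 + (y')^2) has no explicit y dependence, so ∂L/∂y = 0 and the Euler-Lagrange equation gives
    d/dx( y' / sqrt(1 + (y')^2) ) = 0  ⇒  y' / sqrt(1 + (y')^2) = const.
Hence y' is constant, so y(x) is affine.
Fitting the endpoints (-5, 5) and (4, 3):
    slope m = (3 − 5) / (4 − (-5)) = -2/9,
    intercept c = 5 − m·(-5) = 35/9.
Extremal: y(x) = (-2/9) x + 35/9.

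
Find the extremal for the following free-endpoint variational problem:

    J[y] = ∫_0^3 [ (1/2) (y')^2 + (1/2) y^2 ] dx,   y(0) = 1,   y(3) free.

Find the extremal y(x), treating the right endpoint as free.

The Lagrangian L = (1/2) (y')^2 + (1/2) y^2 gives
    ∂L/∂y = 1 y,   ∂L/∂y' = y'.
Euler-Lagrange: y'' − y = 0.
With k = 1, the general solution is
    y(x) = A cosh(x) + B sinh(x).
Fixed left endpoint y(0) = 1 ⇒ A = 1.
The right endpoint x = 3 is free, so the natural (transversality) condition is ∂L/∂y' |_{x=3} = 0, i.e. y'(3) = 0.
Compute y'(x) = A k sinh(k x) + B k cosh(k x), so
    y'(3) = A k sinh(k·3) + B k cosh(k·3) = 0
    ⇒ B = −A tanh(k·3) = − tanh(1·3).
Therefore the extremal is
    y(x) = cosh(1 x) − tanh(1·3) sinh(1 x).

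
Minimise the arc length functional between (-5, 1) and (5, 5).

Arc-length functional: J[y] = ∫ sqrt(1 + (y')^2) dx.
Lagrangian L = sqrt(1 + (y')^2) has no explicit y dependence, so ∂L/∂y = 0 and the Euler-Lagrange equation gives
    d/dx( y' / sqrt(1 + (y')^2) ) = 0  ⇒  y' / sqrt(1 + (y')^2) = const.
Hence y' is constant, so y(x) is affine.
Fitting the endpoints (-5, 1) and (5, 5):
    slope m = (5 − 1) / (5 − (-5)) = 2/5,
    intercept c = 1 − m·(-5) = 3.
Extremal: y(x) = (2/5) x + 3.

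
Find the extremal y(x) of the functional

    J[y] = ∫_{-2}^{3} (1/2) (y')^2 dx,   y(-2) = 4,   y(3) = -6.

The Lagrangian is L = (1/2) (y')^2.
Compute ∂L/∂y = 0, ∂L/∂y' = y'.
The Euler-Lagrange equation d/dx(∂L/∂y') − ∂L/∂y = 0 reduces to
    y'' = 0.
Its general solution is
    y(x) = A x + B,
with A, B fixed by the endpoint conditions.
Applying the endpoint conditions y(-2) = 4 and y(3) = -6: solve A·-2 + B = 4 and A·3 + B = -6. Subtracting gives A(3 − -2) = -6 − 4, so A = -2, and B = 4 − A·-2 = 0. Therefore
    y(x) = -2 x.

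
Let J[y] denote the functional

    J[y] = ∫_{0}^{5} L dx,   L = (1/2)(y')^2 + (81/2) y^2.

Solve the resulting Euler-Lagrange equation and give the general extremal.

The Lagrangian is L = (1/2)(y')^2 + (81/2) y^2.
∂L/∂y = 81y.
∂L/∂y' = y'.
The Euler-Lagrange equation d/dx(∂L/∂y') − ∂L/∂y = 0 becomes:
    y'' - 81 y = 0
General solution: y(x) = A e^(9x) + B e^(-9x), where A and B are arbitrary constants fixed by the endpoint conditions.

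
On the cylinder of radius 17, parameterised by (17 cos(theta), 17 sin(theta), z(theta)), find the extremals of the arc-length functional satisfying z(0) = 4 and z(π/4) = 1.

Parameterise the cylinder of radius R = 17 as
    r(θ) = (17 cos θ, 17 sin θ, z(θ)).
The arc-length element is
    ds = sqrt(289 + (dz/dθ)^2) dθ,
so the Lagrangian is L = sqrt(289 + z'^2).
L depends on z' only, not on z or θ, so ∂L/∂z = 0 and
    ∂L/∂z' = z' / sqrt(289 + z'^2).
The Euler-Lagrange equation gives
    d/dθ( z' / sqrt(289 + z'^2) ) = 0,
so z' is constant. Integrating once:
    z(θ) = a θ + b,
a helix on the cylinder (a straight line when the cylinder is unrolled). The constants a, b are determined by the endpoint conditions.
With endpoint conditions z(0) = 4 and z(π/4) = 1: from z(0) = b we get b = 4, and a·π/4 + 4 = 1 gives a = -12/π, so
    z(θ) = (-12/π) θ + 4.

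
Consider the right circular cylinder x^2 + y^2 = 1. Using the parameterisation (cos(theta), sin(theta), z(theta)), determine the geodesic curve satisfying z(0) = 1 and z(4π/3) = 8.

Parameterise the cylinder of radius R = 1 as
    r(θ) = (cos θ, sin θ, z(θ)).
The arc-length element is
    ds = sqrt(1 + (dz/dθ)^2) dθ,
so the Lagrangian is L = sqrt(1 + z'^2).
L depends on z' only, not on z or θ, so ∂L/∂z = 0 and
    ∂L/∂z' = z' / sqrt(1 + z'^2).
The Euler-Lagrange equation gives
    d/dθ( z' / sqrt(1 + z'^2) ) = 0,
so z' is constant. Integrating once:
    z(θ) = a θ + b,
a helix on the cylinder (a straight line when the cylinder is unrolled). The constants a, b are determined by the endpoint conditions.
With endpoint conditions z(0) = 1 and z(4π/3) = 8: from z(0) = b we get b = 1, and a·4π/3 + 1 = 8 gives a = 21/(4π), so
    z(θ) = (21/(4π)) θ + 1.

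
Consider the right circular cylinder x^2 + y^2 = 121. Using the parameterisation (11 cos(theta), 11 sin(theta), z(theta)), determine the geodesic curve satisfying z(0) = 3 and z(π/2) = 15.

Parameterise the cylinder of radius R = 11 as
    r(θ) = (11 cos θ, 11 sin θ, z(θ)).
The arc-length element is
    ds = sqrt(121 + (dz/dθ)^2) dθ,
so the Lagrangian is L = sqrt(121 + z'^2).
L depends on z' only, not on z or θ, so ∂L/∂z = 0 and
    ∂L/∂z' = z' / sqrt(121 + z'^2).
The Euler-Lagrange equation gives
    d/dθ( z' / sqrt(121 + z'^2) ) = 0,
so z' is constant. Integrating once:
    z(θ) = a θ + b,
a helix on the cylinder (a straight line when the cylinder is unrolled). The constants a, b are determined by the endpoint conditions.
With endpoint conditions z(0) = 3 and z(π/2) = 15: from z(0) = b we get b = 3, and a·π/2 + 3 = 15 gives a = 24/π, so
    z(θ) = (24/π) θ + 3.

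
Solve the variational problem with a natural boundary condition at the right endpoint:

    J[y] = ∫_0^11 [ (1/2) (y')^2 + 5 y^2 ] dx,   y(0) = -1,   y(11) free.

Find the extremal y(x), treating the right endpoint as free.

The Lagrangian L = (1/2) (y')^2 + 5 y^2 gives
    ∂L/∂y = 10 y,   ∂L/∂y' = y'.
Euler-Lagrange: y'' − 10 y = 0.
With k = sqrt(10), the general solution is
    y(x) = A cosh(sqrt(10) x) + B sinh(sqrt(10) x).
Fixed left endpoint y(0) = -1 ⇒ A = -1.
The right endpoint x = 11 is free, so the natural (transversality) condition is ∂L/∂y' |_{x=11} = 0, i.e. y'(11) = 0.
Compute y'(x) = A k sinh(k x) + B k cosh(k x), so
    y'(11) = A k sinh(k·11) + B k cosh(k·11) = 0
    ⇒ B = −A tanh(k·11) = tanh(sqrt(10)·11).
Therefore the extremal is
    y(x) = −cosh(sqrt(10) x) + tanh(sqrt(10)·11) sinh(sqrt(10) x).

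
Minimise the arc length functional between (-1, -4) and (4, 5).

Arc-length functional: J[y] = ∫ sqrt(1 + (y')^2) dx.
Lagrangian L = sqrt(1 + (y')^2) has no explicit y dependence, so ∂L/∂y = 0 and the Euler-Lagrange equation gives
    d/dx( y' / sqrt(1 + (y')^2) ) = 0  ⇒  y' / sqrt(1 + (y')^2) = const.
Hence y' is constant, so y(x) is affine.
Fitting the endpoints (-1, -4) and (4, 5):
    slope m = (5 − (-4)) / (4 − (-1)) = 9/5,
    intercept c = (-4) − m·(-1) = -11/5.
Extremal: y(x) = (9/5) x - 11/5.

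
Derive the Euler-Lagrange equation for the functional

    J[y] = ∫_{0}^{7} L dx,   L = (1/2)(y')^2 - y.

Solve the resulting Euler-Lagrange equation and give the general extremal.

The Lagrangian is L = (1/2)(y')^2 - y.
∂L/∂y = -1.
∂L/∂y' = y'.
The Euler-Lagrange equation d/dx(∂L/∂y') − ∂L/∂y = 0 becomes:
    y'' + 1 = 0
General solution: y(x) = -x^2/2 + A x + B, where A and B are arbitrary constants fixed by the endpoint conditions.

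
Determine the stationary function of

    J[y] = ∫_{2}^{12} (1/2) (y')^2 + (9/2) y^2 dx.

The Lagrangian is L = (1/2) (y')^2 + (9/2) y^2.
Compute ∂L/∂y = 9y, ∂L/∂y' = y'.
The Euler-Lagrange equation d/dx(∂L/∂y') − ∂L/∂y = 0 reduces to
    y'' − 9 y = 0.
Its general solution is
    y(x) = A e^(3x) + B e^(−3x),
with A, B fixed by the endpoint conditions.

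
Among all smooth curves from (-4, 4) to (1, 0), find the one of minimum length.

Arc-length functional: J[y] = ∫ sqrt(1 + (y')^2) dx.
Lagrangian L = sqrt(1 + (y')^2) has no explicit y dependence, so ∂L/∂y = 0 and the Euler-Lagrange equation gives
    d/dx( y' / sqrt(1 + (y')^2) ) = 0  ⇒  y' / sqrt(1 + (y')^2) = const.
Hence y' is constant, so y(x) is affine.
Fitting the endpoints (-4, 4) and (1, 0):
    slope m = (0 − 4) / (1 − (-4)) = -4/5,
    intercept c = 4 − m·(-4) = 4/5.
Extremal: y(x) = (-4/5) x + 4/5.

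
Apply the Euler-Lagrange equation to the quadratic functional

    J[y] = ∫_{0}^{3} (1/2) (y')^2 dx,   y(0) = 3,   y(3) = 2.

The Lagrangian is L = (1/2) (y')^2.
Compute ∂L/∂y = 0, ∂L/∂y' = y'.
The Euler-Lagrange equation d/dx(∂L/∂y') − ∂L/∂y = 0 reduces to
    y'' = 0.
Its general solution is
    y(x) = A x + B,
with A, B fixed by the endpoint conditions.
Applying the endpoint conditions y(0) = 3 and y(3) = 2: solve A·0 + B = 3 and A·3 + B = 2. Subtracting gives A(3 − 0) = 2 − 3, so A = -1/3, and B = 3 − A·0 = 3. Therefore
    y(x) = (-1/3) x + 3.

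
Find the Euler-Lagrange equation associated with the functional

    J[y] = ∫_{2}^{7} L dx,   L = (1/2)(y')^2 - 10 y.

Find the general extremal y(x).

The Lagrangian is L = (1/2)(y')^2 - 10 y.
∂L/∂y = -10.
∂L/∂y' = y'.
The Euler-Lagrange equation d/dx(∂L/∂y') − ∂L/∂y = 0 becomes:
    y'' + 10 = 0
General solution: y(x) = -5 x^2 + A x + B, where A and B are arbitrary constants fixed by the endpoint conditions.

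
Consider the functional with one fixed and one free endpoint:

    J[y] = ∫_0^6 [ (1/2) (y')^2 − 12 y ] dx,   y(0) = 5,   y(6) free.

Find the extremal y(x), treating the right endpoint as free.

The Lagrangian L = (1/2) (y')^2 − 12 y gives
    ∂L/∂y = −12,   ∂L/∂y' = y'.
Euler-Lagrange: d/dx(y') − (−12) = 0, i.e. y'' + 12 = 0, so
    y(x) = −(12/2) x^2 + C1 x + C2.
Fixed left endpoint y(0) = 5 ⇒ C2 = 5.
The right endpoint x = 6 is free, so the natural (transversality) condition is ∂L/∂y' |_{x=6} = 0, i.e. y'(6) = 0.
Compute y'(x) = −12 x + C1, so y'(6) = −72 + C1 = 0 ⇒ C1 = 72.
Therefore the extremal is
    y(x) = −6 x^2 + 72 x + 5.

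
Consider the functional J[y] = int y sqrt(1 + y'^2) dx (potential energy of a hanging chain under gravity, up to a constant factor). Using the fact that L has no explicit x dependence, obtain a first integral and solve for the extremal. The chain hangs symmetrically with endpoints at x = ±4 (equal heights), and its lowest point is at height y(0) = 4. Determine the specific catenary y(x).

The Lagrangian L(y, y') = y sqrt(1 + y'^2) has no explicit x dependence, so the Beltrami identity applies:
    L − y' ∂L/∂y' = C.
Compute ∂L/∂y' = y · y' / sqrt(1 + y'^2). Then
    L − y' ∂L/∂y'
    = y sqrt(1 + y'^2) − y · y'^2 / sqrt(1 + y'^2)
    = y (1 + y'^2 − y'^2) / sqrt(1 + y'^2)
    = y / sqrt(1 + y'^2) = C.
Squaring gives y^2 = C^2 (1 + y'^2), i.e.
    y'^2 = y^2 / C^2 − 1.
Separating variables,
    dy / sqrt(y^2 − C^2) = dx / C,
and integrating gives arccosh(y / C) = (x − a)/C, so
    y(x) = C cosh((x − a)/C),
the catenary. The constants C and a are fixed by the two endpoint conditions (and, for the hanging-chain problem, the length constraint selects C).
Now fit the given data. The endpoints x = ±4 are symmetric at equal height, so the catenary is even about its minimum: a = 0 and y(x) = C cosh(x/C). The lowest point is y(0) = C cosh(0) = C, and we are told y(0) = 4, so C = 4. Therefore
    y(x) = 4 cosh(x/4),
and at the endpoints
    y(±4) = 4 cosh(4/4).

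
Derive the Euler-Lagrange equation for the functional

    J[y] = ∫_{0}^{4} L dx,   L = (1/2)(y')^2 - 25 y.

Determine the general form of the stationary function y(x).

The Lagrangian is L = (1/2)(y')^2 - 25 y.
∂L/∂y = -25.
∂L/∂y' = y'.
The Euler-Lagrange equation d/dx(∂L/∂y') − ∂L/∂y = 0 becomes:
    y'' + 25 = 0
General solution: y(x) = -(25/2) x^2 + A x + B, where A and B are arbitrary constants fixed by the endpoint conditions.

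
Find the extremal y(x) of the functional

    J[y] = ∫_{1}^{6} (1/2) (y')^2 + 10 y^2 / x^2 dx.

The Lagrangian is L = (1/2) (y')^2 + 10 y^2 / x^2.
Compute ∂L/∂y = 20y/x^2, ∂L/∂y' = y'.
The Euler-Lagrange equation d/dx(∂L/∂y') − ∂L/∂y = 0 reduces to
    y'' − 20/x^2 · y = 0  (x > 0).
Its general solution is
    y(x) = A x^5 + B x^(-4),
with A, B fixed by the endpoint conditions.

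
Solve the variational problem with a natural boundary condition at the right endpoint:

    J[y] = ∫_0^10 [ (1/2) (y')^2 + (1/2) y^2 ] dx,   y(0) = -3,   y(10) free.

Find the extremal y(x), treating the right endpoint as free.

The Lagrangian L = (1/2) (y')^2 + (1/2) y^2 gives
    ∂L/∂y = 1 y,   ∂L/∂y' = y'.
Euler-Lagrange: y'' − y = 0.
With k = 1, the general solution is
    y(x) = A cosh(x) + B sinh(x).
Fixed left endpoint y(0) = -3 ⇒ A = -3.
The right endpoint x = 10 is free, so the natural (transversality) condition is ∂L/∂y' |_{x=10} = 0, i.e. y'(10) = 0.
Compute y'(x) = A k sinh(k x) + B k cosh(k x), so
    y'(10) = A k sinh(k·10) + B k cosh(k·10) = 0
    ⇒ B = −A tanh(k·10) = 3 tanh(1·10).
Therefore the extremal is
    y(x) = −3 cosh(1 x) + 3 tanh(1·10) sinh(1 x).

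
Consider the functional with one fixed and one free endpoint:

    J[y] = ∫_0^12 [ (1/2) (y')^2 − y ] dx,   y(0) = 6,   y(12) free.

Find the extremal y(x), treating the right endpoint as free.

The Lagrangian L = (1/2) (y')^2 − y gives
    ∂L/∂y = −1,   ∂L/∂y' = y'.
Euler-Lagrange: d/dx(y') − (−1) = 0, i.e. y'' + 1 = 0, so
    y(x) = −(1/2) x^2 + C1 x + C2.
Fixed left endpoint y(0) = 6 ⇒ C2 = 6.
The right endpoint x = 12 is free, so the natural (transversality) condition is ∂L/∂y' |_{x=12} = 0, i.e. y'(12) = 0.
Compute y'(x) = −1 x + C1, so y'(12) = −12 + C1 = 0 ⇒ C1 = 12.
Therefore the extremal is
    y(x) = −x^2/2 + 12 x + 6.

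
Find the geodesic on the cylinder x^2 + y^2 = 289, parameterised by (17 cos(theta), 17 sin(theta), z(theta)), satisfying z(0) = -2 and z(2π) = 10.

Parameterise the cylinder of radius R = 17 as
    r(θ) = (17 cos θ, 17 sin θ, z(θ)).
The arc-length element is
    ds = sqrt(289 + (dz/dθ)^2) dθ,
so the Lagrangian is L = sqrt(289 + z'^2).
L depends on z' only, not on z or θ, so ∂L/∂z = 0 and
    ∂L/∂z' = z' / sqrt(289 + z'^2).
The Euler-Lagrange equation gives
    d/dθ( z' / sqrt(289 + z'^2) ) = 0,
so z' is constant. Integrating once:
    z(θ) = a θ + b,
a helix on the cylinder (a straight line when the cylinder is unrolled). The constants a, b are determined by the endpoint conditions.
With endpoint conditions z(0) = -2 and z(2π) = 10: from z(0) = b we get b = -2, and a·2π + -2 = 10 gives a = 6/π, so
    z(θ) = (6/π) θ − 2.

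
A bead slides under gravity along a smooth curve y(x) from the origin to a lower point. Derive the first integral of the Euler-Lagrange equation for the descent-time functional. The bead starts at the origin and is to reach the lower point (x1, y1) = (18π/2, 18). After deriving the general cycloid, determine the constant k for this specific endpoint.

The Lagrangian L = sqrt((1 + y'^2) / y) has no explicit x dependence, so the Beltrami identity applies:
    L − y' ∂L/∂y' = C.
Compute ∂L/∂y' = y' / sqrt(y (1 + y'^2)).
Substitute:
    sqrt((1 + y'^2)/y) − y'·y' / sqrt(y (1 + y'^2))
    = (1 + y'^2) / sqrt(y (1 + y'^2)) − y'^2 / sqrt(y (1 + y'^2))
    = 1 / sqrt(y (1 + y'^2)) = C.
Squaring and rearranging gives the first integral
    y (1 + y'^2) = 1/C^2 =: k   (constant).
Solving this first-order ODE by the substitution
    y = (k/2)(1 − cos θ)
yields the cycloid parameterisation
    x(θ) = (k/2)(θ − sin θ),   y(θ) = (k/2)(1 − cos θ).
The constant k is fixed by the endpoint condition.
Now fit the given lower endpoint (x1, y1) = (18π/2, 18). At the bottom of the first arch (θ = π), the parametric equations give
    y(π) = (k/2)(1 − cos π) = k,
    x(π) = (k/2)(π − sin π) = kπ/2.
Matching y(π) = 18 gives k = 18, consistent with x(π) = 18π/2. Therefore the specific cycloid is
    x(θ) = (18/2)(θ − sin θ),   y(θ) = (18/2)(1 − cos θ).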